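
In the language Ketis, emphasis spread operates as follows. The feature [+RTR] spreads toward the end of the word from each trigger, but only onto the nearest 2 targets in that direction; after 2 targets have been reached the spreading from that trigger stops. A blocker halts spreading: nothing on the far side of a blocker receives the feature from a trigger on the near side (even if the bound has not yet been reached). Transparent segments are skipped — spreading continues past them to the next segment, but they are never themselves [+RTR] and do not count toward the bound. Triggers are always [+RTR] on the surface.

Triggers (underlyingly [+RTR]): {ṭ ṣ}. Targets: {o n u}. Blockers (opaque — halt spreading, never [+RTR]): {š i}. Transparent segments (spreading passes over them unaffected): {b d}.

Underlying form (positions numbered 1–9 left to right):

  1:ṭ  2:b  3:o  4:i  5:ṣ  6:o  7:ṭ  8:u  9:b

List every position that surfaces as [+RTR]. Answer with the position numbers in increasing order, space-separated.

1 3 5 6 7 8

From /ṭ/ at 1 rightward: 2 /b/ transparent; 3 /o/ → [+RTR]; 4 /i/ blocks.
From /ṣ/ at 5 rightward: 6 /o/ → [+RTR]; 7 /ṭ/ is itself a trigger — this domain ends here.
From /ṭ/ at 7 rightward: 8 /u/ → [+RTR]; 9 /b/ transparent; word edge.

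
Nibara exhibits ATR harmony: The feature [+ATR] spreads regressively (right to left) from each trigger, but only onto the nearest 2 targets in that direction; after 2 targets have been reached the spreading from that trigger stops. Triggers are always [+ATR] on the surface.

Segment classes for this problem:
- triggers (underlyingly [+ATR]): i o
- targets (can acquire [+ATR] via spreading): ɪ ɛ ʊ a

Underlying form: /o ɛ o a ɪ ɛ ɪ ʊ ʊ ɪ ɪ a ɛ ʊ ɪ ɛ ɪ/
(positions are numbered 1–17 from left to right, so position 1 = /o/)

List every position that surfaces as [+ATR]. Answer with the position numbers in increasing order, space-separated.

From /o/ at 1 leftward: word edge.
From /o/ at 3 leftward: 2 /ɛ/ → [+ATR]; 1 /o/ is itself a trigger — this domain ends here.
Targets with no active source: positions 4 5 6 7 8 9 10 11 12 13 14 15 16 17 stay [-ATR].

1 2 3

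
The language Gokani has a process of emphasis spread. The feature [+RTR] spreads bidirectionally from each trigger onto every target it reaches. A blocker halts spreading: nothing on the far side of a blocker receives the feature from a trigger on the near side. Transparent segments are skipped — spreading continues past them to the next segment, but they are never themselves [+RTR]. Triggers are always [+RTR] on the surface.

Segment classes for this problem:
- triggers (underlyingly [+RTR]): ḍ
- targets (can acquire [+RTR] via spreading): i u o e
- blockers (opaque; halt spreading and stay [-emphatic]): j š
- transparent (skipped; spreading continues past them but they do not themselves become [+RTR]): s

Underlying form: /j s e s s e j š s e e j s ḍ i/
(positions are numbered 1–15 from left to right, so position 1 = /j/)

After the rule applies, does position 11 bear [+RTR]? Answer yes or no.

no

From /ḍ/ at 14 rightward: 15 /i/ → [+RTR]; word edge.
From /ḍ/ at 14 leftward: 13 /s/ transparent; 12 /j/ blocks.
Targets with no active source: positions 3 6 10 11 stay [-emphatic].
[+RTR] positions on the surface: 14 15.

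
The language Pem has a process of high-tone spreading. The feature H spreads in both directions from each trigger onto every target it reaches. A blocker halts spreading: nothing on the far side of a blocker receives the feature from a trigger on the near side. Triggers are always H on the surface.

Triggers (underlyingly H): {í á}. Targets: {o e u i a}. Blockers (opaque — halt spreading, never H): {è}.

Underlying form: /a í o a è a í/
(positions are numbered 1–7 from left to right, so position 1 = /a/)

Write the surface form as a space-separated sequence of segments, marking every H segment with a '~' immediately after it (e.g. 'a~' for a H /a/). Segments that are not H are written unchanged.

a~ í~ o~ a~ è a~ í~

From /í/ at 2 rightward: 3 /o/ → H; 4 /a/ → H; 5 /è/ blocks.
From /í/ at 2 leftward: 1 /a/ → H; word edge.
From /í/ at 7 rightward: word edge.
From /í/ at 7 leftward: 6 /a/ → H; 5 /è/ blocks.
H positions on the surface: 1 2 3 4 6 7.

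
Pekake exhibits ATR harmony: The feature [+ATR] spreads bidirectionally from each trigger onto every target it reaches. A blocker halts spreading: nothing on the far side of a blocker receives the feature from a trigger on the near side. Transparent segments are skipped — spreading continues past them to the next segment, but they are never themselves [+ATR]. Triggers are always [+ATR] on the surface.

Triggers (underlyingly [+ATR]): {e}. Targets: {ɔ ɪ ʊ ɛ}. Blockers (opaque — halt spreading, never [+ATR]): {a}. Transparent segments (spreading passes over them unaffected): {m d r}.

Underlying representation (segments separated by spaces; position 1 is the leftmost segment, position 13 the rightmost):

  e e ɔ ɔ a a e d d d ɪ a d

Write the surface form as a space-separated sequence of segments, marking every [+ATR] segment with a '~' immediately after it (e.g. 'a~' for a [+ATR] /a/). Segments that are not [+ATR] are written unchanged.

e~ e~ ɔ~ ɔ~ a a e~ d d d ɪ~ a d

From /e/ at 1 rightward: 2 /e/ is itself a trigger — this domain ends here.
From /e/ at 1 leftward: word edge.
From /e/ at 2 rightward: 3 /ɔ/ → [+ATR]; 4 /ɔ/ → [+ATR]; 5 /a/ blocks.
From /e/ at 2 leftward: 1 /e/ is itself a trigger — this domain ends here.
From /e/ at 7 rightward: 8 /d/ transparent; 9 /d/ transparent; 10 /d/ transparent; 11 /ɪ/ → [+ATR]; 12 /a/ blocks.
From /e/ at 7 leftward: 6 /a/ blocks.
[+ATR] positions on the surface: 1 2 3 4 7 11.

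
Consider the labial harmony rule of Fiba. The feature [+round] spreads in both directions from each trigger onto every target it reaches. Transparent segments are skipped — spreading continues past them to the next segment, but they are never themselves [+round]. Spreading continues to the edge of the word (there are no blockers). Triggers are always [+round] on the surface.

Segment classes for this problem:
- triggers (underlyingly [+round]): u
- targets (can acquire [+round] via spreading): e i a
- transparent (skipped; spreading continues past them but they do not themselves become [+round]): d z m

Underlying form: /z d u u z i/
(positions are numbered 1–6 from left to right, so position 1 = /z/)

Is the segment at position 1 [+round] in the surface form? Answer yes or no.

no

From /u/ at 3 rightward: 4 /u/ is itself a trigger — this domain ends here.
From /u/ at 3 leftward: 2 /d/ transparent; 1 /z/ transparent; word edge.
From /u/ at 4 rightward: 5 /z/ transparent; 6 /i/ → [+round]; word edge.
From /u/ at 4 leftward: 3 /u/ is itself a trigger — this domain ends here.
[+round] positions on the surface: 3 4 6.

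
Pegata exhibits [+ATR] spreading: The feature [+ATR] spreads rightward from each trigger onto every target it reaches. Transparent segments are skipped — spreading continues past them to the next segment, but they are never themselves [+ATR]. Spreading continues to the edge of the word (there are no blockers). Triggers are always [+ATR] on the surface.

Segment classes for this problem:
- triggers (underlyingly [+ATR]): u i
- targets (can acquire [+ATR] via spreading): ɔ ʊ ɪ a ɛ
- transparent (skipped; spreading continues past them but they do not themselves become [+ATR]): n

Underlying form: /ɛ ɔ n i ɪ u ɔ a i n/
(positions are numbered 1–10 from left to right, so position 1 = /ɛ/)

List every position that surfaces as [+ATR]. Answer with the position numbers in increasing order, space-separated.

4 5 6 7 8 9

From /i/ at 4 rightward: 5 /ɪ/ → [+ATR]; 6 /u/ is itself a trigger — this domain ends here.
From /u/ at 6 rightward: 7 /ɔ/ → [+ATR]; 8 /a/ → [+ATR]; 9 /i/ is itself a trigger — this domain ends here.
From /i/ at 9 rightward: 10 /n/ transparent; word edge.
Targets with no active source: positions 1 2 stay [-ATR].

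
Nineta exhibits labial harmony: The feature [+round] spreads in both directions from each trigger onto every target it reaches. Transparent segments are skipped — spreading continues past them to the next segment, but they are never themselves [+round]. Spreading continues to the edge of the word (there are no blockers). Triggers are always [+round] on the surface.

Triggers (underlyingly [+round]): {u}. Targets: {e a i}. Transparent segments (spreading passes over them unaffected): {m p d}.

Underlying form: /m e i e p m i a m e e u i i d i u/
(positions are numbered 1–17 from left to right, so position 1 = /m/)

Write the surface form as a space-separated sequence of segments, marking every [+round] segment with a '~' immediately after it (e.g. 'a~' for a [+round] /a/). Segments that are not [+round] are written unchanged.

m e~ i~ e~ p m i~ a~ m e~ e~ u~ i~ i~ d i~ u~

From /u/ at 12 rightward: 13 /i/ → [+round]; 14 /i/ → [+round]; 15 /d/ transparent; 16 /i/ → [+round]; 17 /u/ is itself a trigger — this domain ends here.
From /u/ at 12 leftward: 11 /e/ → [+round]; 10 /e/ → [+round]; 9 /m/ transparent; 8 /a/ → [+round]; 7 /i/ → [+round]; 6 /m/ transparent; 5 /p/ transparent; 4 /e/ → [+round]; 3 /i/ → [+round]; 2 /e/ → [+round]; 1 /m/ transparent; word edge.
From /u/ at 17 rightward: word edge.
From /u/ at 17 leftward: 16 /i/ → [+round]; 15 /d/ transparent; 14 /i/ → [+round]; 13 /i/ → [+round]; 12 /u/ is itself a trigger — this domain ends here.
[+round] positions on the surface: 2 3 4 7 8 10 11 12 13 14 16 17.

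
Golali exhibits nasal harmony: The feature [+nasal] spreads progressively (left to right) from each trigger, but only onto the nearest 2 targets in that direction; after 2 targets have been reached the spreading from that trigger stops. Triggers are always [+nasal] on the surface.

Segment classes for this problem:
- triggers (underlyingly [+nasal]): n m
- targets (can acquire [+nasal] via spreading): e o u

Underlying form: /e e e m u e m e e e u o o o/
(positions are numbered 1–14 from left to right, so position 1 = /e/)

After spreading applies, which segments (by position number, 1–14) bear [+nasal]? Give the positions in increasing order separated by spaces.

4 5 6 7 8 9

From /m/ at 4 rightward: 5 /u/ → [+nasal]; 6 /e/ → [+nasal]; bound reached.
From /m/ at 7 rightward: 8 /e/ → [+nasal]; 9 /e/ → [+nasal]; bound reached.
Targets with no active source: positions 1 2 3 10 11 12 13 14 stay [-nasal].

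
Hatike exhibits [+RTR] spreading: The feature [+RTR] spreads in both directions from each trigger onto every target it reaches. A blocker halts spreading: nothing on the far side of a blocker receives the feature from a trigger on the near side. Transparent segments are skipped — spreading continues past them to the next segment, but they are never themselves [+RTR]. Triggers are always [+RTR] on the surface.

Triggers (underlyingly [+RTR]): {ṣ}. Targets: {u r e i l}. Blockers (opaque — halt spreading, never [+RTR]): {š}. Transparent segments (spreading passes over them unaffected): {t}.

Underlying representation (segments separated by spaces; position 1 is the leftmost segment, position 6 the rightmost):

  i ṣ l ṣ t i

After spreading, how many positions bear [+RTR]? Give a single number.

From /ṣ/ at 2 rightward: 3 /l/ → [+RTR]; 4 /ṣ/ is itself a trigger — this domain ends here.
From /ṣ/ at 2 leftward: 1 /i/ → [+RTR]; word edge.
From /ṣ/ at 4 rightward: 5 /t/ transparent; 6 /i/ → [+RTR]; word edge.
From /ṣ/ at 4 leftward: 3 /l/ → [+RTR]; 2 /ṣ/ is itself a trigger — this domain ends here.
[+RTR] positions on the surface: 1 2 3 4 6.

5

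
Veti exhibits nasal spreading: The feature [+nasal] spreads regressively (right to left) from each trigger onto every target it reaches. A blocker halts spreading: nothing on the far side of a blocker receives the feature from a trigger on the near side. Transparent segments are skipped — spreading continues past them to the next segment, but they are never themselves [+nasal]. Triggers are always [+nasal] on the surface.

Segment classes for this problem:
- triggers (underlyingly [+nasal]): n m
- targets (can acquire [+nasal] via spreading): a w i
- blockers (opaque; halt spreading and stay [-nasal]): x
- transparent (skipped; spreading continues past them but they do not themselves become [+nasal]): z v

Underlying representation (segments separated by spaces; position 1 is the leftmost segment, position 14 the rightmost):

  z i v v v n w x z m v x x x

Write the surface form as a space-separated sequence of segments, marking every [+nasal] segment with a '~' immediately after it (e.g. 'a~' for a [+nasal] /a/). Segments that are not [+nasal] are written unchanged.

From /n/ at 6 leftward: 5 /v/ transparent; 4 /v/ transparent; 3 /v/ transparent; 2 /i/ → [+nasal]; 1 /z/ transparent; word edge.
From /m/ at 10 leftward: 9 /z/ transparent; 8 /x/ blocks.
Target with no active source: position 7 stays [-nasal].
[+nasal] positions on the surface: 2 6 10.

z i~ v v v n~ w x z m~ v x x x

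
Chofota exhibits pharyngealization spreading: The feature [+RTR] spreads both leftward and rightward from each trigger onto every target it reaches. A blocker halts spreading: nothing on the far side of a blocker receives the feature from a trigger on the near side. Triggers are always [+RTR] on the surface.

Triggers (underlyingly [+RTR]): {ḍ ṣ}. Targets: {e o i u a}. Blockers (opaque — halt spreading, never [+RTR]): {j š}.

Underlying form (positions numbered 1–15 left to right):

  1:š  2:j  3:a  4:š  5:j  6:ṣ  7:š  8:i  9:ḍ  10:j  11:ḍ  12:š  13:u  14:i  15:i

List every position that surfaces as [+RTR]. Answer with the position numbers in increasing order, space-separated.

6 8 9 11

From /ṣ/ at 6 rightward: 7 /š/ blocks.
From /ṣ/ at 6 leftward: 5 /j/ blocks.
From /ḍ/ at 9 rightward: 10 /j/ blocks.
From /ḍ/ at 9 leftward: 8 /i/ → [+RTR]; 7 /š/ blocks.
From /ḍ/ at 11 rightward: 12 /š/ blocks.
From /ḍ/ at 11 leftward: 10 /j/ blocks.
Targets with no active source: positions 3 13 14 15 stay [-emphatic].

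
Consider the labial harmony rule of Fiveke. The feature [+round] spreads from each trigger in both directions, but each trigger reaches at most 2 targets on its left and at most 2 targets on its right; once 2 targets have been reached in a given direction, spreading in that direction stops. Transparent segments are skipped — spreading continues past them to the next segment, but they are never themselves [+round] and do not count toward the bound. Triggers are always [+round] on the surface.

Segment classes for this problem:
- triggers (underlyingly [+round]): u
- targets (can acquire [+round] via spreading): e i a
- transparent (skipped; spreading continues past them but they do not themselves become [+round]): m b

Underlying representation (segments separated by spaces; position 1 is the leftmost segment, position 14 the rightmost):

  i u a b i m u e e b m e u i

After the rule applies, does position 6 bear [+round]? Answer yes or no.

no

From /u/ at 2 rightward: 3 /a/ → [+round]; 4 /b/ transparent; 5 /i/ → [+round]; bound reached.
From /u/ at 2 leftward: 1 /i/ → [+round]; word edge.
From /u/ at 7 rightward: 8 /e/ → [+round]; 9 /e/ → [+round]; bound reached.
From /u/ at 7 leftward: 6 /m/ transparent; 5 /i/ → [+round]; 4 /b/ transparent; 3 /a/ → [+round]; bound reached.
From /u/ at 13 rightward: 14 /i/ → [+round]; word edge.
From /u/ at 13 leftward: 12 /e/ → [+round]; 11 /m/ transparent; 10 /b/ transparent; 9 /e/ → [+round]; bound reached.
[+round] positions on the surface: 1 2 3 5 7 8 9 12 13 14.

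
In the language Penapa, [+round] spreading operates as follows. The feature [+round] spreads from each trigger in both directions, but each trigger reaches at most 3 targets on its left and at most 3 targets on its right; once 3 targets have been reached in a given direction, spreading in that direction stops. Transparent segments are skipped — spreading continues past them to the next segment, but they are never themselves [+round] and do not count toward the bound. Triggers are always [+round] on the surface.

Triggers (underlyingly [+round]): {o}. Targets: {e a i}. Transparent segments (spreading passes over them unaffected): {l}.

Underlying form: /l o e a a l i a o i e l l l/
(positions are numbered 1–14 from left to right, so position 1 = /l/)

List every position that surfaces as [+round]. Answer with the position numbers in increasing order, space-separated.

From /o/ at 2 rightward: 3 /e/ → [+round]; 4 /a/ → [+round]; 5 /a/ → [+round]; bound reached.
From /o/ at 2 leftward: 1 /l/ transparent; word edge.
From /o/ at 9 rightward: 10 /i/ → [+round]; 11 /e/ → [+round]; 12 /l/ transparent; 13 /l/ transparent; 14 /l/ transparent; word edge.
From /o/ at 9 leftward: 8 /a/ → [+round]; 7 /i/ → [+round]; 6 /l/ transparent; 5 /a/ → [+round]; bound reached.

2 3 4 5 7 8 9 10 11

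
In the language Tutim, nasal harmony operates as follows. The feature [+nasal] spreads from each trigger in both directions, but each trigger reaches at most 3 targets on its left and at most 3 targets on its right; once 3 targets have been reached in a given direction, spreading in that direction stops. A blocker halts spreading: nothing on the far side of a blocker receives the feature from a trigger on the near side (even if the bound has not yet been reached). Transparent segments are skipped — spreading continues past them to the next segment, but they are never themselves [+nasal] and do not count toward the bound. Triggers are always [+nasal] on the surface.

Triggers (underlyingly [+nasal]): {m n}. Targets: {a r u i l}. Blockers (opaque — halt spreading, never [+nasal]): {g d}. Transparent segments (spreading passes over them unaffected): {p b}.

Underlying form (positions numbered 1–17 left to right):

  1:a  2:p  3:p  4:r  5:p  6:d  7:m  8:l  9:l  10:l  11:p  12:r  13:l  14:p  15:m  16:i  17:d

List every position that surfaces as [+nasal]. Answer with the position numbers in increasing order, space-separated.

From /m/ at 7 rightward: 8 /l/ → [+nasal]; 9 /l/ → [+nasal]; 10 /l/ → [+nasal]; bound reached.
From /m/ at 7 leftward: 6 /d/ blocks.
From /m/ at 15 rightward: 16 /i/ → [+nasal]; 17 /d/ blocks.
From /m/ at 15 leftward: 14 /p/ transparent; 13 /l/ → [+nasal]; 12 /r/ → [+nasal]; 11 /p/ transparent; 10 /l/ → [+nasal]; bound reached.
Targets with no active source: positions 1 4 stay [-nasal].

7 8 9 10 12 13 15 16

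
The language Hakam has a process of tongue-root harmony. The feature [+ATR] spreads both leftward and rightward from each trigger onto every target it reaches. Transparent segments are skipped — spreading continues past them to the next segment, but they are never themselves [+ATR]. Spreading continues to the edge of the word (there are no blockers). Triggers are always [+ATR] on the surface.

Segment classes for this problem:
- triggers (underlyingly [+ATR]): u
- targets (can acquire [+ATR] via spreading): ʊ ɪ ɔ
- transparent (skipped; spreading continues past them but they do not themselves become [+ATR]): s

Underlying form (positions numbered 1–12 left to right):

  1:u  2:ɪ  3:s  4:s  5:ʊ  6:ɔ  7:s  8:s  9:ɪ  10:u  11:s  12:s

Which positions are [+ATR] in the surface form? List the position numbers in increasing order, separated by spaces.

1 2 5 6 9 10

From /u/ at 1 rightward: 2 /ɪ/ → [+ATR]; 3 /s/ transparent; 4 /s/ transparent; 5 /ʊ/ → [+ATR]; 6 /ɔ/ → [+ATR]; 7 /s/ transparent; 8 /s/ transparent; 9 /ɪ/ → [+ATR]; 10 /u/ is itself a trigger — this domain ends here.
From /u/ at 1 leftward: word edge.
From /u/ at 10 rightward: 11 /s/ transparent; 12 /s/ transparent; word edge.
From /u/ at 10 leftward: 9 /ɪ/ → [+ATR]; 8 /s/ transparent; 7 /s/ transparent; 6 /ɔ/ → [+ATR]; 5 /ʊ/ → [+ATR]; 4 /s/ transparent; 3 /s/ transparent; 2 /ɪ/ → [+ATR]; 1 /u/ is itself a trigger — this domain ends here.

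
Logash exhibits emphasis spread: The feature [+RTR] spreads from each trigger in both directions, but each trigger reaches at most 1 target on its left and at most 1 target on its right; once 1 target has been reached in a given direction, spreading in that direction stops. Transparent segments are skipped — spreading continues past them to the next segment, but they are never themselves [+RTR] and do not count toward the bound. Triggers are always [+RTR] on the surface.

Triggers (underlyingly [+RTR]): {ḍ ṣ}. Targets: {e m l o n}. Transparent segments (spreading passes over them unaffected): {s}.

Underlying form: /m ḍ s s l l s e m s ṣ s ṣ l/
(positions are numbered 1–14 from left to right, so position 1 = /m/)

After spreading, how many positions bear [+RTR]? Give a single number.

From /ḍ/ at 2 rightward: 3 /s/ transparent; 4 /s/ transparent; 5 /l/ → [+RTR]; bound reached.
From /ḍ/ at 2 leftward: 1 /m/ → [+RTR]; bound reached.
From /ṣ/ at 11 rightward: 12 /s/ transparent; 13 /ṣ/ is itself a trigger — this domain ends here.
From /ṣ/ at 11 leftward: 10 /s/ transparent; 9 /m/ → [+RTR]; bound reached.
From /ṣ/ at 13 rightward: 14 /l/ → [+RTR]; bound reached.
From /ṣ/ at 13 leftward: 12 /s/ transparent; 11 /ṣ/ is itself a trigger — this domain ends here.
Targets with no active source: positions 6 8 stay [-emphatic].
[+RTR] positions on the surface: 1 2 5 9 11 13 14.

7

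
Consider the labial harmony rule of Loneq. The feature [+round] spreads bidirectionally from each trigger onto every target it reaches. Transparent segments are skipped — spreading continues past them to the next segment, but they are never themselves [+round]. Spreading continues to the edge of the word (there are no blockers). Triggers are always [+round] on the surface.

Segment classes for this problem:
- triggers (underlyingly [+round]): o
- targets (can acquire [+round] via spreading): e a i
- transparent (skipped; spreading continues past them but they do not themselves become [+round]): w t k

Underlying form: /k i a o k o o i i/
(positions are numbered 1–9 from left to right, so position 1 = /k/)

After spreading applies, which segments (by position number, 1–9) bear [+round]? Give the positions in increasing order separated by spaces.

From /o/ at 4 rightward: 5 /k/ transparent; 6 /o/ is itself a trigger — this domain ends here.
From /o/ at 4 leftward: 3 /a/ → [+round]; 2 /i/ → [+round]; 1 /k/ transparent; word edge.
From /o/ at 6 rightward: 7 /o/ is itself a trigger — this domain ends here.
From /o/ at 6 leftward: 5 /k/ transparent; 4 /o/ is itself a trigger — this domain ends here.
From /o/ at 7 rightward: 8 /i/ → [+round]; 9 /i/ → [+round]; word edge.
From /o/ at 7 leftward: 6 /o/ is itself a trigger — this domain ends here.

2 3 4 6 7 8 9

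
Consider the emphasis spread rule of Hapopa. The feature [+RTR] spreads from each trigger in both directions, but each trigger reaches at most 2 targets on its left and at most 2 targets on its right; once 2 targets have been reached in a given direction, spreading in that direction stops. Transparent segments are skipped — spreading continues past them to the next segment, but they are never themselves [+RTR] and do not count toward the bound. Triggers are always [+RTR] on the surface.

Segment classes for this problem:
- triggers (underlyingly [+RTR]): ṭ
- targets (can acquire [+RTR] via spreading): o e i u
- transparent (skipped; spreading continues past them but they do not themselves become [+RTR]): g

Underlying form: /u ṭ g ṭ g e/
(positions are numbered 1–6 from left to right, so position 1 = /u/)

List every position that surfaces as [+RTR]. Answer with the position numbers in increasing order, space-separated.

1 2 4 6

From /ṭ/ at 2 rightward: 3 /g/ transparent; 4 /ṭ/ is itself a trigger — this domain ends here.
From /ṭ/ at 2 leftward: 1 /u/ → [+RTR]; word edge.
From /ṭ/ at 4 rightward: 5 /g/ transparent; 6 /e/ → [+RTR]; word edge.
From /ṭ/ at 4 leftward: 3 /g/ transparent; 2 /ṭ/ is itself a trigger — this domain ends here.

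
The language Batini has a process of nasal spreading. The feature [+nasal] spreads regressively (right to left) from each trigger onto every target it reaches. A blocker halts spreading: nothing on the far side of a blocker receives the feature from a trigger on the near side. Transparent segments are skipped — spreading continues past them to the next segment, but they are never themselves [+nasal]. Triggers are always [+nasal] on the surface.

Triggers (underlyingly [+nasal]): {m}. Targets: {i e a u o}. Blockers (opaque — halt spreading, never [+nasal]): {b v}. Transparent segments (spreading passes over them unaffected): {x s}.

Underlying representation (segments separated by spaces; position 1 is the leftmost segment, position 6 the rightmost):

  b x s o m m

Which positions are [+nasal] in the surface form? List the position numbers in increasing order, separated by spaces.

From /m/ at 5 leftward: 4 /o/ → [+nasal]; 3 /s/ transparent; 2 /x/ transparent; 1 /b/ blocks.
From /m/ at 6 leftward: 5 /m/ is itself a trigger — this domain ends here.

4 5 6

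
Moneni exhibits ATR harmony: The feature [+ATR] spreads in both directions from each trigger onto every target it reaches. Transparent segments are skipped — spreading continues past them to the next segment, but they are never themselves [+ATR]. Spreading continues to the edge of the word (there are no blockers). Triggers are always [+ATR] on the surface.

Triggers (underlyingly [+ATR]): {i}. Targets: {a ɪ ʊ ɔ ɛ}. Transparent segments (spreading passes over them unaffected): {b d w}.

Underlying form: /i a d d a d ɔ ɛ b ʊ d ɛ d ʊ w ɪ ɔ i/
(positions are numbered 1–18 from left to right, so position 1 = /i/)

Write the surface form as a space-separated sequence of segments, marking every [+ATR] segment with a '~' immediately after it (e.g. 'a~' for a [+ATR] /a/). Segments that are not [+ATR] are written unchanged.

From /i/ at 1 rightward: 2 /a/ → [+ATR]; 3 /d/ transparent; 4 /d/ transparent; 5 /a/ → [+ATR]; 6 /d/ transparent; 7 /ɔ/ → [+ATR]; 8 /ɛ/ → [+ATR]; 9 /b/ transparent; 10 /ʊ/ → [+ATR]; 11 /d/ transparent; 12 /ɛ/ → [+ATR]; 13 /d/ transparent; 14 /ʊ/ → [+ATR]; 15 /w/ transparent; 16 /ɪ/ → [+ATR]; 17 /ɔ/ → [+ATR]; 18 /i/ is itself a trigger — this domain ends here.
From /i/ at 1 leftward: word edge.
From /i/ at 18 rightward: word edge.
From /i/ at 18 leftward: 17 /ɔ/ → [+ATR]; 16 /ɪ/ → [+ATR]; 15 /w/ transparent; 14 /ʊ/ → [+ATR]; 13 /d/ transparent; 12 /ɛ/ → [+ATR]; 11 /d/ transparent; 10 /ʊ/ → [+ATR]; 9 /b/ transparent; 8 /ɛ/ → [+ATR]; 7 /ɔ/ → [+ATR]; 6 /d/ transparent; 5 /a/ → [+ATR]; 4 /d/ transparent; 3 /d/ transparent; 2 /a/ → [+ATR]; 1 /i/ is itself a trigger — this domain ends here.
[+ATR] positions on the surface: 1 2 5 7 8 10 12 14 16 17 18.

i~ a~ d d a~ d ɔ~ ɛ~ b ʊ~ d ɛ~ d ʊ~ w ɪ~ ɔ~ i~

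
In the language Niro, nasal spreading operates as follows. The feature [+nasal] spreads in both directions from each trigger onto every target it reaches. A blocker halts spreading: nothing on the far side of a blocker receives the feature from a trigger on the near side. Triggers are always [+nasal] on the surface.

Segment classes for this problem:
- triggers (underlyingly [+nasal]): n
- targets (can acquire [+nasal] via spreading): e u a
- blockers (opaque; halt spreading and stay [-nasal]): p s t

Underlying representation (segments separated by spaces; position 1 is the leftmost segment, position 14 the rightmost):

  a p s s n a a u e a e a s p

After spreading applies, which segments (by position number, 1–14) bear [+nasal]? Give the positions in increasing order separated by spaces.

From /n/ at 5 rightward: 6 /a/ → [+nasal]; 7 /a/ → [+nasal]; 8 /u/ → [+nasal]; 9 /e/ → [+nasal]; 10 /a/ → [+nasal]; 11 /e/ → [+nasal]; 12 /a/ → [+nasal]; 13 /s/ blocks.
From /n/ at 5 leftward: 4 /s/ blocks.
Target with no active source: position 1 stays [-nasal].

5 6 7 8 9 10 11 12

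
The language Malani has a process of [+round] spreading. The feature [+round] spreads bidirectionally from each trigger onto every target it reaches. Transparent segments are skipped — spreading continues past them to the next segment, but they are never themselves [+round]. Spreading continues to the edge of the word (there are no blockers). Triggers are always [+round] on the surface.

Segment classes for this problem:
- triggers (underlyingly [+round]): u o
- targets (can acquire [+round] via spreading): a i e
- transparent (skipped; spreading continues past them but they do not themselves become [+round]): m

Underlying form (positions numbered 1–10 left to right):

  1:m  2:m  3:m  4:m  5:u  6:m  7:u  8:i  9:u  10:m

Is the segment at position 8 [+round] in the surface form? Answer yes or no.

yes

From /u/ at 5 rightward: 6 /m/ transparent; 7 /u/ is itself a trigger — this domain ends here.
From /u/ at 5 leftward: 4 /m/ transparent; 3 /m/ transparent; 2 /m/ transparent; 1 /m/ transparent; word edge.
From /u/ at 7 rightward: 8 /i/ → [+round]; 9 /u/ is itself a trigger — this domain ends here.
From /u/ at 7 leftward: 6 /m/ transparent; 5 /u/ is itself a trigger — this domain ends here.
From /u/ at 9 rightward: 10 /m/ transparent; word edge.
From /u/ at 9 leftward: 8 /i/ → [+round]; 7 /u/ is itself a trigger — this domain ends here.
[+round] positions on the surface: 5 7 8 9.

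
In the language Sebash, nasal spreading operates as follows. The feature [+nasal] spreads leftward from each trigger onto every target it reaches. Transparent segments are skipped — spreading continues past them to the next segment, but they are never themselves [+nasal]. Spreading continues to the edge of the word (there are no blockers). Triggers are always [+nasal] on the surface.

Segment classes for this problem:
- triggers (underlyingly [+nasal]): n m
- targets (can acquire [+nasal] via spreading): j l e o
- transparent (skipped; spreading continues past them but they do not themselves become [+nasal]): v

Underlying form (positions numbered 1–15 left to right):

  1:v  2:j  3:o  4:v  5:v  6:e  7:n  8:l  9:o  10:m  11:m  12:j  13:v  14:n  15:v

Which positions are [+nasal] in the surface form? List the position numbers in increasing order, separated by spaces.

2 3 6 7 8 9 10 11 12 14

From /n/ at 7 leftward: 6 /e/ → [+nasal]; 5 /v/ transparent; 4 /v/ transparent; 3 /o/ → [+nasal]; 2 /j/ → [+nasal]; 1 /v/ transparent; word edge.
From /m/ at 10 leftward: 9 /o/ → [+nasal]; 8 /l/ → [+nasal]; 7 /n/ is itself a trigger — this domain ends here.
From /m/ at 11 leftward: 10 /m/ is itself a trigger — this domain ends here.
From /n/ at 14 leftward: 13 /v/ transparent; 12 /j/ → [+nasal]; 11 /m/ is itself a trigger — this domain ends here.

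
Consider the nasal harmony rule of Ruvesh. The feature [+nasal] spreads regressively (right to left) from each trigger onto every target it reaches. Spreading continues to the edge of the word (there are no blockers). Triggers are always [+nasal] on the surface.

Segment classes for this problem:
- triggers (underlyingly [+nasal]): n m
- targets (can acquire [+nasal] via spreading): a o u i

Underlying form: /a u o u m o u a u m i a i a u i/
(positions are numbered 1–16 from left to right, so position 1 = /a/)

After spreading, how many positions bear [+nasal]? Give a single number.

10

From /m/ at 5 leftward: 4 /u/ → [+nasal]; 3 /o/ → [+nasal]; 2 /u/ → [+nasal]; 1 /a/ → [+nasal]; word edge.
From /m/ at 10 leftward: 9 /u/ → [+nasal]; 8 /a/ → [+nasal]; 7 /u/ → [+nasal]; 6 /o/ → [+nasal]; 5 /m/ is itself a trigger — this domain ends here.
Targets with no active source: positions 11 12 13 14 15 16 stay [-nasal].
[+nasal] positions on the surface: 1 2 3 4 5 6 7 8 9 10.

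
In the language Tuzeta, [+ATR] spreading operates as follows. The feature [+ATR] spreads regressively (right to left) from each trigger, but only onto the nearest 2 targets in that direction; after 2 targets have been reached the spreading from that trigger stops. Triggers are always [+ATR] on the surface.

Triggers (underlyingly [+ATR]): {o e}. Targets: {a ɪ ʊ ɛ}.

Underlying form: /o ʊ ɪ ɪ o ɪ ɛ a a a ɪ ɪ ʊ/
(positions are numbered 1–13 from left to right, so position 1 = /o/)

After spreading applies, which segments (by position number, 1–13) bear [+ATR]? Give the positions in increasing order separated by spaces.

From /o/ at 1 leftward: word edge.
From /o/ at 5 leftward: 4 /ɪ/ → [+ATR]; 3 /ɪ/ → [+ATR]; bound reached.
Targets with no active source: positions 2 6 7 8 9 10 11 12 13 stay [-ATR].

1 3 4 5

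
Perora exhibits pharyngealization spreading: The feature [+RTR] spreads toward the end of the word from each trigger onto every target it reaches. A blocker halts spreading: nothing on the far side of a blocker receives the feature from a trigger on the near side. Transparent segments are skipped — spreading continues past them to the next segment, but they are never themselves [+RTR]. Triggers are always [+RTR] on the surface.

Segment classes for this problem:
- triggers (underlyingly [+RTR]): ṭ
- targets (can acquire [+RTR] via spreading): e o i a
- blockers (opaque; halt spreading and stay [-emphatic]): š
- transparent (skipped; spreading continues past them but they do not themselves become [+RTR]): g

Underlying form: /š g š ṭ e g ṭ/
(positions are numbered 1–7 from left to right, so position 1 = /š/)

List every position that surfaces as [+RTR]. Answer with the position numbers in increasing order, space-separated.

4 5 7

From /ṭ/ at 4 rightward: 5 /e/ → [+RTR]; 6 /g/ transparent; 7 /ṭ/ is itself a trigger — this domain ends here.
From /ṭ/ at 7 rightward: word edge.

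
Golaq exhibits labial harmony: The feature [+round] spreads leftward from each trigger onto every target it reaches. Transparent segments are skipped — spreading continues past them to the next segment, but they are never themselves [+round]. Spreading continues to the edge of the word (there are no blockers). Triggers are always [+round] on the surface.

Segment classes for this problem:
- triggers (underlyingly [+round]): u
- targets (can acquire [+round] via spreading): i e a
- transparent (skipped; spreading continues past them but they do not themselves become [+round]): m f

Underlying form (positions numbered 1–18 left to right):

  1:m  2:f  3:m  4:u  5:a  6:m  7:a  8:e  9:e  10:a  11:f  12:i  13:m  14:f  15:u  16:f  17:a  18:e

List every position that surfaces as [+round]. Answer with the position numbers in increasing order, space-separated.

4 5 7 8 9 10 12 15

From /u/ at 4 leftward: 3 /m/ transparent; 2 /f/ transparent; 1 /m/ transparent; word edge.
From /u/ at 15 leftward: 14 /f/ transparent; 13 /m/ transparent; 12 /i/ → [+round]; 11 /f/ transparent; 10 /a/ → [+round]; 9 /e/ → [+round]; 8 /e/ → [+round]; 7 /a/ → [+round]; 6 /m/ transparent; 5 /a/ → [+round]; 4 /u/ is itself a trigger — this domain ends here.
Targets with no active source: positions 17 18 stay [-round].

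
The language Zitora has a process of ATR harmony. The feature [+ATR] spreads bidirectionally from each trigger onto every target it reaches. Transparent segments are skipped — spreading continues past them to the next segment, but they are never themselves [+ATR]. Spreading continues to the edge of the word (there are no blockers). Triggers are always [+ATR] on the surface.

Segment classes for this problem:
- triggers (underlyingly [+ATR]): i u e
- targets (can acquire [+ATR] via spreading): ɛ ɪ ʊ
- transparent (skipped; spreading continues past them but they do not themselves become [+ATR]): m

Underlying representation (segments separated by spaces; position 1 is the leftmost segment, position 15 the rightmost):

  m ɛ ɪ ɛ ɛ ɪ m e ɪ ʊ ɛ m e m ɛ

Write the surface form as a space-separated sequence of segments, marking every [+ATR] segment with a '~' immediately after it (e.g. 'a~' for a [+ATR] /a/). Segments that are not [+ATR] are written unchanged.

m ɛ~ ɪ~ ɛ~ ɛ~ ɪ~ m e~ ɪ~ ʊ~ ɛ~ m e~ m ɛ~

From /e/ at 8 rightward: 9 /ɪ/ → [+ATR]; 10 /ʊ/ → [+ATR]; 11 /ɛ/ → [+ATR]; 12 /m/ transparent; 13 /e/ is itself a trigger — this domain ends here.
From /e/ at 8 leftward: 7 /m/ transparent; 6 /ɪ/ → [+ATR]; 5 /ɛ/ → [+ATR]; 4 /ɛ/ → [+ATR]; 3 /ɪ/ → [+ATR]; 2 /ɛ/ → [+ATR]; 1 /m/ transparent; word edge.
From /e/ at 13 rightward: 14 /m/ transparent; 15 /ɛ/ → [+ATR]; word edge.
From /e/ at 13 leftward: 12 /m/ transparent; 11 /ɛ/ → [+ATR]; 10 /ʊ/ → [+ATR]; 9 /ɪ/ → [+ATR]; 8 /e/ is itself a trigger — this domain ends here.
[+ATR] positions on the surface: 2 3 4 5 6 8 9 10 11 13 15.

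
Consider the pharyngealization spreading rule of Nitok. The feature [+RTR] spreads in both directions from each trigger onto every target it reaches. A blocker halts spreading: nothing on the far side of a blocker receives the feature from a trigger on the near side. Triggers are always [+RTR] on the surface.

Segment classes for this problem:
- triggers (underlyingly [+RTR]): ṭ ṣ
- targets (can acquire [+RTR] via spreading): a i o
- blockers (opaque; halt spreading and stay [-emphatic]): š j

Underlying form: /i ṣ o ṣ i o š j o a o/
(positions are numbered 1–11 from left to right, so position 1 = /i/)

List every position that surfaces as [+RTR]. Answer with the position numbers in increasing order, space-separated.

From /ṣ/ at 2 rightward: 3 /o/ → [+RTR]; 4 /ṣ/ is itself a trigger — this domain ends here.
From /ṣ/ at 2 leftward: 1 /i/ → [+RTR]; word edge.
From /ṣ/ at 4 rightward: 5 /i/ → [+RTR]; 6 /o/ → [+RTR]; 7 /š/ blocks.
From /ṣ/ at 4 leftward: 3 /o/ → [+RTR]; 2 /ṣ/ is itself a trigger — this domain ends here.
Targets with no active source: positions 9 10 11 stay [-emphatic].

1 2 3 4 5 6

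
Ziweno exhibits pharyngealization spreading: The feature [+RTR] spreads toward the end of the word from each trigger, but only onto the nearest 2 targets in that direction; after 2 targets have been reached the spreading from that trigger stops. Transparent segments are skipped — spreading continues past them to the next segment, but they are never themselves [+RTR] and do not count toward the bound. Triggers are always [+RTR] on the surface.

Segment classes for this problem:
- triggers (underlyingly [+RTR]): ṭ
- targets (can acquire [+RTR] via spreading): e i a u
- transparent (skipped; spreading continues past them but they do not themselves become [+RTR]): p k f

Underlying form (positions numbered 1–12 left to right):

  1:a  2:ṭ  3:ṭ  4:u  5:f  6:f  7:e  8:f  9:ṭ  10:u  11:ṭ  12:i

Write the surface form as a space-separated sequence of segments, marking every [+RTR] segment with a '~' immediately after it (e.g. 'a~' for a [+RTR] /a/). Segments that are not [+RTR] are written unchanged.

a ṭ~ ṭ~ u~ f f e~ f ṭ~ u~ ṭ~ i~

From /ṭ/ at 2 rightward: 3 /ṭ/ is itself a trigger — this domain ends here.
From /ṭ/ at 3 rightward: 4 /u/ → [+RTR]; 5 /f/ transparent; 6 /f/ transparent; 7 /e/ → [+RTR]; bound reached.
From /ṭ/ at 9 rightward: 10 /u/ → [+RTR]; 11 /ṭ/ is itself a trigger — this domain ends here.
From /ṭ/ at 11 rightward: 12 /i/ → [+RTR]; word edge.
Target with no active source: position 1 stays [-emphatic].
[+RTR] positions on the surface: 2 3 4 7 9 10 11 12.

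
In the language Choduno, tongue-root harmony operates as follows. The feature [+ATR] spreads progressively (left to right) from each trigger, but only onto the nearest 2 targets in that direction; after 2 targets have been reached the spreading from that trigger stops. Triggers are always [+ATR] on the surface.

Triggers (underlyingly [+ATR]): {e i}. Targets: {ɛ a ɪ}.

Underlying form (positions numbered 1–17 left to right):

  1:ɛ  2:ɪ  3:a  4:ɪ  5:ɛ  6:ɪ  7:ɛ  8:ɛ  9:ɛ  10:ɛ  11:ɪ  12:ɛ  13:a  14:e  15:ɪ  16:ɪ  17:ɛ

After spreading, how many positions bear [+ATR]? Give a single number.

3

From /e/ at 14 rightward: 15 /ɪ/ → [+ATR]; 16 /ɪ/ → [+ATR]; bound reached.
Targets with no active source: positions 1 2 3 4 5 6 7 8 9 10 11 12 13 17 stay [-ATR].
[+ATR] positions on the surface: 14 15 16.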